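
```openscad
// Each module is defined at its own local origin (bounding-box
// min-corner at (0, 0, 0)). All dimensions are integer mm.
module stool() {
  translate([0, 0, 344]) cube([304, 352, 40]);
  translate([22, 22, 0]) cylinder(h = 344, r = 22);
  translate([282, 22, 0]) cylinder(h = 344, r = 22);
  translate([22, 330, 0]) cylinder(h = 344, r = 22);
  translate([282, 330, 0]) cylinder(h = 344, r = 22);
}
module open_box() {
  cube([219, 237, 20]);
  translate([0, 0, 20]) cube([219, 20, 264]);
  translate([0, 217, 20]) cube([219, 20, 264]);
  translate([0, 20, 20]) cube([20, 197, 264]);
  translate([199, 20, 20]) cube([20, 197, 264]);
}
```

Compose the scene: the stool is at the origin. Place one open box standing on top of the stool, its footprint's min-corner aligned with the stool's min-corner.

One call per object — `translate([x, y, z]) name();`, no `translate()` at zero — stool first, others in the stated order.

stool();
translate([0, 0, 384]) open_box();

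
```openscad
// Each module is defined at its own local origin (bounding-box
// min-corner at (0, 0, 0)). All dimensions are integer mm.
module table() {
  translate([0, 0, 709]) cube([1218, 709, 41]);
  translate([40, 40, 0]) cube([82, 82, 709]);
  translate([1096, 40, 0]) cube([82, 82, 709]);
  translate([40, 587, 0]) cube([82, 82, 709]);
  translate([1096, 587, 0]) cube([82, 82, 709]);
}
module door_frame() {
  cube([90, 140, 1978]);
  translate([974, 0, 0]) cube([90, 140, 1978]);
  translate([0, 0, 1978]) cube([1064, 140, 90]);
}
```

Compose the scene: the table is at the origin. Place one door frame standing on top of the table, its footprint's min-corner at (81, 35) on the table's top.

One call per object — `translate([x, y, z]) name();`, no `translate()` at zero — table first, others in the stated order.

table();
translate([81, 35, 750]) door_frame();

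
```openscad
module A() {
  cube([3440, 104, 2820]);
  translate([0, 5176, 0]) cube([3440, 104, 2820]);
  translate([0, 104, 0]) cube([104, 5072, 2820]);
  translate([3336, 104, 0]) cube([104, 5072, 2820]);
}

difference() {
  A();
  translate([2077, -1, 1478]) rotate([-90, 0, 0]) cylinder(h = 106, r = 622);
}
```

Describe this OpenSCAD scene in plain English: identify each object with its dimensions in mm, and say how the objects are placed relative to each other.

A is the wall frame of a small rectangular building: four walls, each 2820 mm tall and 104 mm thick, enclosing a footprint 3440 mm (x) by 5280 mm (y) outside-to-outside, with no floor or roof. The front and back walls (the −y and +y sides) span the full width; the two side walls fit between them.

The house frame has a circular hole of radius 622 mm through its front wall, centred at (x = 2077, z = 1478).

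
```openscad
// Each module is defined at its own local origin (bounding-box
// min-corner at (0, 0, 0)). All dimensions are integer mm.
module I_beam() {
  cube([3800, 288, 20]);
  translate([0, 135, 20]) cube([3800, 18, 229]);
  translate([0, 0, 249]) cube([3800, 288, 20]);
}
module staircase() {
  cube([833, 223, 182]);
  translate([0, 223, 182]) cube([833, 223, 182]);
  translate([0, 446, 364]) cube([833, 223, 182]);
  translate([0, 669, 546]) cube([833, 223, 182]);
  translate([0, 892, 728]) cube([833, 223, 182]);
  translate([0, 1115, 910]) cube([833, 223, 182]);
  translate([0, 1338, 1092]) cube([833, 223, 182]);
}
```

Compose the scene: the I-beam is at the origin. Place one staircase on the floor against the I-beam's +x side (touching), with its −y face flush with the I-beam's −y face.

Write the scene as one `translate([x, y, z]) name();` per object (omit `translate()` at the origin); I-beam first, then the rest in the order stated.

I_beam();
translate([3800, 0, 0]) staircase();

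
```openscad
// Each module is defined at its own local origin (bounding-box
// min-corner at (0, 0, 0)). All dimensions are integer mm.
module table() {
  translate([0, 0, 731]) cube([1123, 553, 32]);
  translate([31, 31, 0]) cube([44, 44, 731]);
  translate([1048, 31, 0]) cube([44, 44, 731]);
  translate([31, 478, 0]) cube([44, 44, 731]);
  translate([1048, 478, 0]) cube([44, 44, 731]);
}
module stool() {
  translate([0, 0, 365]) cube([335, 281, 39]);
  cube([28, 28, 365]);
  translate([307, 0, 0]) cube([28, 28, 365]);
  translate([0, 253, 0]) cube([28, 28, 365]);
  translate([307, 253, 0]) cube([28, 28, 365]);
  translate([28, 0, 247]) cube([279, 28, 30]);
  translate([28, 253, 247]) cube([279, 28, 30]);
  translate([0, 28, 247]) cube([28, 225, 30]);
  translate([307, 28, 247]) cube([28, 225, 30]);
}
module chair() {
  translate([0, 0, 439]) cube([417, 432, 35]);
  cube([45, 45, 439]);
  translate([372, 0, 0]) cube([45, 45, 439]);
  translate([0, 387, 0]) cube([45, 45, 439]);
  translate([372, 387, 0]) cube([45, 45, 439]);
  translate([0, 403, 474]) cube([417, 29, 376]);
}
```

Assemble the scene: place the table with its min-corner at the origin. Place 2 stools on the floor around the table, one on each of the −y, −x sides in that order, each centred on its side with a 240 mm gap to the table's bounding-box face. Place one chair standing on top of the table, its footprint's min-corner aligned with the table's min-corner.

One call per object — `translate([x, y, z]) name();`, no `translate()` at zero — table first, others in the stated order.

table();
translate([394, -521, 0]) stool();
translate([-575, 136, 0]) stool();
translate([0, 0, 763]) chair();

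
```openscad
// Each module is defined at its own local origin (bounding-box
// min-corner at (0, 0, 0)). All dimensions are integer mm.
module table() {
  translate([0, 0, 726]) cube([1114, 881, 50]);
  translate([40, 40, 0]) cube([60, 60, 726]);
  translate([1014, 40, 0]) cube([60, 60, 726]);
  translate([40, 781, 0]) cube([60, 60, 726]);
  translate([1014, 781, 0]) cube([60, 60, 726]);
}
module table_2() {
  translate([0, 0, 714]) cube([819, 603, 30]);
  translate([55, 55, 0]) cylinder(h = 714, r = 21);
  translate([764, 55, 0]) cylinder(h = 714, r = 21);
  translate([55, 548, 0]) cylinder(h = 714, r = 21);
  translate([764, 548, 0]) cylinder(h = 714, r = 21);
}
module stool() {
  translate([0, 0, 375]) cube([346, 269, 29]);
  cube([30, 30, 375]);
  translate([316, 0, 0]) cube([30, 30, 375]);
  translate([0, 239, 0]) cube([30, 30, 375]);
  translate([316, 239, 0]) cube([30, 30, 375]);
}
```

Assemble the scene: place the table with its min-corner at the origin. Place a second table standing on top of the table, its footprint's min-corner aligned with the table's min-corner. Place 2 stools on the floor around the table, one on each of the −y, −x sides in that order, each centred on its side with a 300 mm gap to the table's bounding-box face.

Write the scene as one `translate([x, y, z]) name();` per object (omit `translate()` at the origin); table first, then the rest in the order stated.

table();
translate([0, 0, 776]) table_2();
translate([384, -569, 0]) stool();
translate([-646, 306, 0]) stool();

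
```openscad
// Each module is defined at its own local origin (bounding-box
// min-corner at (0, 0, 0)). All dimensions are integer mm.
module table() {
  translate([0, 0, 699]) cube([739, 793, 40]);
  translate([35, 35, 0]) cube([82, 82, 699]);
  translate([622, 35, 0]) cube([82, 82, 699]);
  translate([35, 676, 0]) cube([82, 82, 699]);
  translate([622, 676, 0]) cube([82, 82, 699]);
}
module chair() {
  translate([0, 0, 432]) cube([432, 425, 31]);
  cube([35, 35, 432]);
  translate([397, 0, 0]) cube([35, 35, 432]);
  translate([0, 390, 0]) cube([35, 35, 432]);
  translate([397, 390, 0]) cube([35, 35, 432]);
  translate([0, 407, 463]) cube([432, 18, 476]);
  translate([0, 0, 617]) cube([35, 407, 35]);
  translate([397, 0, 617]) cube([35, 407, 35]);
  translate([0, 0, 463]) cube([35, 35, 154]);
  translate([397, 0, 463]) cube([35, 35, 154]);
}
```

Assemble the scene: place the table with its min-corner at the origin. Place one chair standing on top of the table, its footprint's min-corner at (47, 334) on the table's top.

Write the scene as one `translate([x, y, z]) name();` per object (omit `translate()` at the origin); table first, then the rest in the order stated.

table();
translate([47, 334, 739]) chair();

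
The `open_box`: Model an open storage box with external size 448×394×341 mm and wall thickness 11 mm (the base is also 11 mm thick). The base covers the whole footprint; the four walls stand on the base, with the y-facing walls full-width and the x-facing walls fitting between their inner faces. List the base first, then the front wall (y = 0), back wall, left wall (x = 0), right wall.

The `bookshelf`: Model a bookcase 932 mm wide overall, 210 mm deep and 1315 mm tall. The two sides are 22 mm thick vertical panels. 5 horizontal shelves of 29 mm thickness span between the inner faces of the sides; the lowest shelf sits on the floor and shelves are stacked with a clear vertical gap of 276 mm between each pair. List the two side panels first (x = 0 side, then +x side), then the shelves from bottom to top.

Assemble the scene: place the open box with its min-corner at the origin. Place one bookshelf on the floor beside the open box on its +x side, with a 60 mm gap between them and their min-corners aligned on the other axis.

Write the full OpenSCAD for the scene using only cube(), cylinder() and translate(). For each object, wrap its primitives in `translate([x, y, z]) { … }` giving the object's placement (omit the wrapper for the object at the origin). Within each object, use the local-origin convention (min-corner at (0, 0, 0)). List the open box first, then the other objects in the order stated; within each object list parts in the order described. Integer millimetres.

cube([448, 394, 11]);
translate([0, 0, 11]) cube([448, 11, 330]);
translate([0, 383, 11]) cube([448, 11, 330]);
translate([0, 11, 11]) cube([11, 372, 330]);
translate([437, 11, 11]) cube([11, 372, 330]);
translate([508, 0, 0]) {
  cube([22, 210, 1315]);
  translate([910, 0, 0]) cube([22, 210, 1315]);
  translate([22, 0, 0]) cube([888, 210, 29]);
  translate([22, 0, 305]) cube([888, 210, 29]);
  translate([22, 0, 610]) cube([888, 210, 29]);
  translate([22, 0, 915]) cube([888, 210, 29]);
  translate([22, 0, 1220]) cube([888, 210, 29]);
}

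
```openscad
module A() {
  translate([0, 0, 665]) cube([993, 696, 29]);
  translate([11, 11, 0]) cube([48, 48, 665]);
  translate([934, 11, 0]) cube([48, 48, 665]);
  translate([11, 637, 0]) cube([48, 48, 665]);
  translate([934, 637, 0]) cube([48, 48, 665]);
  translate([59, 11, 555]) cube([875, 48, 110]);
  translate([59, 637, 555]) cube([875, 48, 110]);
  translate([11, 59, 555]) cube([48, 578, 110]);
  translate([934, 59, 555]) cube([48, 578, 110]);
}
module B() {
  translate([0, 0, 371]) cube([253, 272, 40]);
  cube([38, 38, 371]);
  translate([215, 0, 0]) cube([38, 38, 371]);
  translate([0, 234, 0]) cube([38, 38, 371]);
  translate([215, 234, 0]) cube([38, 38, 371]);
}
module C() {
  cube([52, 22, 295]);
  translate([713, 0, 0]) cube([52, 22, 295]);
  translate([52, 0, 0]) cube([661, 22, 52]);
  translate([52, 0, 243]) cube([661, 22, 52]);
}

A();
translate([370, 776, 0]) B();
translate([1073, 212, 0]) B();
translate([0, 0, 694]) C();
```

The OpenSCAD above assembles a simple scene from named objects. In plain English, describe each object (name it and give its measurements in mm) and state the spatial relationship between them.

A is a table: top 993 mm (x) × 696 mm (y), 29 mm thick, upper face at z = 694 mm, on four 48×48 mm square legs, each inset 11 mm from the nearest pair of top edges, running from z = 0 to the bottom of the top. Four apron rails, 48 mm thick and 110 mm tall, run between adjacent legs with their top edges flush with the underside of the top and their outer faces flush with the legs' outer faces.

B is a four-legged stool. The seat is 253×272 mm, 40 mm thick, top at z = 411 mm. It stands on four square legs, each 38×38 mm in cross-section, from z = 0 to the seat underside, each flush with a corner of the seat.

C is a rectangular picture frame lying in the x–z plane (depth along y). The opening is 661 mm wide (x) by 191 mm tall (z), surrounded by a border 52 mm wide on all four sides. The frame is 22 mm deep and is made of two full-height vertical stiles with two horizontal rails fitted between them.

Two stools sit around the table at the +y, +x sides. The picture frame is on top of the table.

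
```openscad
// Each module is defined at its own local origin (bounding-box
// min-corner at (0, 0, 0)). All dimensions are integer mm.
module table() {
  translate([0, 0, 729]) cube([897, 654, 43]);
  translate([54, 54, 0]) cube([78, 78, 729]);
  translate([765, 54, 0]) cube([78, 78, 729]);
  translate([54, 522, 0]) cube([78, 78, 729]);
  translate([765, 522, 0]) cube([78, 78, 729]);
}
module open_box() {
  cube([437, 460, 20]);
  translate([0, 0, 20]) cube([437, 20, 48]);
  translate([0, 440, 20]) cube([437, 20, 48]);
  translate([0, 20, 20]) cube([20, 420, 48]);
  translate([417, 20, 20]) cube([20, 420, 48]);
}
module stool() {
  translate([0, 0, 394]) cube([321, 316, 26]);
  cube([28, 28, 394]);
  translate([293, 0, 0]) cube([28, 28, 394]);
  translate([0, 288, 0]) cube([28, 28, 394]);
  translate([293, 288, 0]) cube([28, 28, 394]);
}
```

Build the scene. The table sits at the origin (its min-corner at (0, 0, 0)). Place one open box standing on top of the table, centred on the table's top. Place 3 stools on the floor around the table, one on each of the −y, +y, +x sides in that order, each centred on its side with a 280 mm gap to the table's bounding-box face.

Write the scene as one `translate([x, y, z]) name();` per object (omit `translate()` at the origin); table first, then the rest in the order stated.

table();
translate([230, 97, 772]) open_box();
translate([288, -596, 0]) stool();
translate([288, 934, 0]) stool();
translate([1177, 169, 0]) stool();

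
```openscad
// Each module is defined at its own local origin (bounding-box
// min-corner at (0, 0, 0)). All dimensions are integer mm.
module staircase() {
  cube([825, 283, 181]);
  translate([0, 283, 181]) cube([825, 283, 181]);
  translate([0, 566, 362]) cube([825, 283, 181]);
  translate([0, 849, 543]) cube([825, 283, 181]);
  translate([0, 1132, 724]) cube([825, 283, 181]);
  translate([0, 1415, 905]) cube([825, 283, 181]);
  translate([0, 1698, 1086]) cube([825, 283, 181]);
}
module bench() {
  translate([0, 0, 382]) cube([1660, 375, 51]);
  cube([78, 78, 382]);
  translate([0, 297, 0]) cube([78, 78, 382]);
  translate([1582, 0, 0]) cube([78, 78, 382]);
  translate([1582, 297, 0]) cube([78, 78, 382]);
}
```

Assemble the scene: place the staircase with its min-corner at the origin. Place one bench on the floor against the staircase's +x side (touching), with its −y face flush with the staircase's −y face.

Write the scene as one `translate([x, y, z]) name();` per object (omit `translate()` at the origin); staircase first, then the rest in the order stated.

staircase();
translate([825, 0, 0]) bench();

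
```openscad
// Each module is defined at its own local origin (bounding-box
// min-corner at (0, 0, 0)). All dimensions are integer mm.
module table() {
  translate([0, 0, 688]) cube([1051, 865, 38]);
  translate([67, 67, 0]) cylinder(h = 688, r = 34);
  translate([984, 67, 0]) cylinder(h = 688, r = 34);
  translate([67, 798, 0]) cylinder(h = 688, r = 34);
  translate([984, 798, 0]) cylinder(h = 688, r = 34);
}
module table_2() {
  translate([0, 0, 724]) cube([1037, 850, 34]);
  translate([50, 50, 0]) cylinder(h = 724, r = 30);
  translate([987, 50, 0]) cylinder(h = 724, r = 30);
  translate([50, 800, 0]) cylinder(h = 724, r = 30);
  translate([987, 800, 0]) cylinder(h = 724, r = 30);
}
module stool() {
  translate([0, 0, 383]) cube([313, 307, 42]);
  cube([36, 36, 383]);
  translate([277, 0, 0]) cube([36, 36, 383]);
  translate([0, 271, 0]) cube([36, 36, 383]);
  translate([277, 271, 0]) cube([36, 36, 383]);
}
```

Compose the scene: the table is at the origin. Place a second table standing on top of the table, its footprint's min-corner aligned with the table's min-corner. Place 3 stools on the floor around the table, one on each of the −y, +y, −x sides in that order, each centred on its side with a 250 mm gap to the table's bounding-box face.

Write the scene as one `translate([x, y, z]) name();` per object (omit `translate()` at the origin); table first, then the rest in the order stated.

table();
translate([0, 0, 726]) table_2();
translate([369, -557, 0]) stool();
translate([369, 1115, 0]) stool();
translate([-563, 279, 0]) stool();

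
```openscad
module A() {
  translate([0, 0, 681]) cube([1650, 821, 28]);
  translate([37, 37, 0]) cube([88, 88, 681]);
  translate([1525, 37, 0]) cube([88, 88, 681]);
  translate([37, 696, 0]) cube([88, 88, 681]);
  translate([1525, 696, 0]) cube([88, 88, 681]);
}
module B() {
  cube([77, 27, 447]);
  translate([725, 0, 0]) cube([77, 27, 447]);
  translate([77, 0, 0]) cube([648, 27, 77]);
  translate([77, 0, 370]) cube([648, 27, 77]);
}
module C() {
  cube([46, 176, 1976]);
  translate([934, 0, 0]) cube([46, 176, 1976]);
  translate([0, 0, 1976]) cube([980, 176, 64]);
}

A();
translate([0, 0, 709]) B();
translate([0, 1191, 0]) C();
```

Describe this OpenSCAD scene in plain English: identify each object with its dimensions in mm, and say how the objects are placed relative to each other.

A is a rectangular dining table. The top is 1650×821×28 mm with its upper surface at z = 709 mm. It stands on four 88×88 mm square legs, each inset 37 mm from the nearest pair of top edges, running from the floor to the underside of the top.

B is a rectangular picture frame lying in the x–z plane (depth along y). The opening is 648 mm wide (x) by 293 mm tall (z), surrounded by a border 77 mm wide on all four sides. The frame is 27 mm deep and is made of two full-height vertical stiles with two horizontal rails fitted between them.

C is a rectangular door frame: two vertical jambs of 46×176 mm section, 1976 mm tall, with a clear opening 888 mm wide between their inner faces. A header 64 mm tall and 176 mm deep lies on top of the jambs and spans the full outside width.

The picture frame is on top of the table. The door frame is on the floor beside the table on its +y side.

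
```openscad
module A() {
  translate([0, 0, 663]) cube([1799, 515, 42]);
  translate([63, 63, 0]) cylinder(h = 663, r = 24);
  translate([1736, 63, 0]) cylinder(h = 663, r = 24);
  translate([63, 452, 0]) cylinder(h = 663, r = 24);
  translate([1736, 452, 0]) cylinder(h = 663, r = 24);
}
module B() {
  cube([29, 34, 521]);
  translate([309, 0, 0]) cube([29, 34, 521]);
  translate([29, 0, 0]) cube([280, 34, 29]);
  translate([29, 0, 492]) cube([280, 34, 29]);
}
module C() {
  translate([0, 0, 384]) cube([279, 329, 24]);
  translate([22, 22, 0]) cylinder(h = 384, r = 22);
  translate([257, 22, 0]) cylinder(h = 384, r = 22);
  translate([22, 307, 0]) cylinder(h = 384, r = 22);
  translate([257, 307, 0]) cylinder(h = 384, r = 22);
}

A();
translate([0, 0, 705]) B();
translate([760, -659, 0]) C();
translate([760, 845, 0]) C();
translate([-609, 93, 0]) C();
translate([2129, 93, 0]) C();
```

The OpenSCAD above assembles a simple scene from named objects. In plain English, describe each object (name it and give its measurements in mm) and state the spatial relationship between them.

A is a rectangular dining table. The top is 1799×515×42 mm with its upper surface at z = 705 mm. It stands on four round legs of 48 mm diameter, each leg's bounding box inset 39 mm from the nearest pair of top edges, running from the floor to the underside of the top.

B is a rectangular picture frame lying in the x–z plane (depth along y). The opening is 280 mm wide (x) by 463 mm tall (z), surrounded by a border 29 mm wide on all four sides. The frame is 34 mm deep and is made of two full-height vertical stiles with two horizontal rails fitted between them.

C is a four-legged stool. The seat is 279×329 mm, 24 mm thick, top at z = 408 mm. It stands on four round legs, each 44 mm in diameter, from z = 0 to the seat underside, each leg's axis is inset half a diameter from the nearest pair of seat edges (so the leg's bounding box is flush with the corner).

The picture frame is on top of the table. Four stools sit around the table at the −y, +y, −x, +x sides.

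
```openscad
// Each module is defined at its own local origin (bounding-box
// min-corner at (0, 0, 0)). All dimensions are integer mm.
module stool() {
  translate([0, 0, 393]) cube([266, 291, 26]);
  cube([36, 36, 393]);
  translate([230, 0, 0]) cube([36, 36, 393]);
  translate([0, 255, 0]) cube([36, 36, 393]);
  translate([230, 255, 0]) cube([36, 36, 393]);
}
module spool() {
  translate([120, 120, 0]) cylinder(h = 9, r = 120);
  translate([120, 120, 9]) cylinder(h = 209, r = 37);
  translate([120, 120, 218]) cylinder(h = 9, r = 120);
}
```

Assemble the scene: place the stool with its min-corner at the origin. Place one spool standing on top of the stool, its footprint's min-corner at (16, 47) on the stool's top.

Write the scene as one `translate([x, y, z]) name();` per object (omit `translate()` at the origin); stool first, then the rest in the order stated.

stool();
translate([16, 47, 419]) spool();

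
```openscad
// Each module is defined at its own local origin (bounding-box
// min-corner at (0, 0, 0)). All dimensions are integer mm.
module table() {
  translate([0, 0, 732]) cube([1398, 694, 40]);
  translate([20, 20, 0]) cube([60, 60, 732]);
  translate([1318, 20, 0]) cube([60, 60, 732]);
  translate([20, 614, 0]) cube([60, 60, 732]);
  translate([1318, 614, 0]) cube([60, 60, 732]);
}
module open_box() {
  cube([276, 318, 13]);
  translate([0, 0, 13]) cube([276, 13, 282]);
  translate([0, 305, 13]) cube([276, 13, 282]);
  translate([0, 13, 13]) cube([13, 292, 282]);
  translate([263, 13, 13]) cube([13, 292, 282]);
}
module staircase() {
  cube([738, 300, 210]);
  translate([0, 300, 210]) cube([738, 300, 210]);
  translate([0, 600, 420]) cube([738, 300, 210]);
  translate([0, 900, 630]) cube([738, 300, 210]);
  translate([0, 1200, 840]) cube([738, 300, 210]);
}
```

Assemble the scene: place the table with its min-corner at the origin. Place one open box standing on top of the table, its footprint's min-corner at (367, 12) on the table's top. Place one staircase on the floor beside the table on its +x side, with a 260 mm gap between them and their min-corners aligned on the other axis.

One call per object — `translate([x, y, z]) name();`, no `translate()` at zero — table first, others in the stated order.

table();
translate([367, 12, 772]) open_box();
translate([1658, 0, 0]) staircase();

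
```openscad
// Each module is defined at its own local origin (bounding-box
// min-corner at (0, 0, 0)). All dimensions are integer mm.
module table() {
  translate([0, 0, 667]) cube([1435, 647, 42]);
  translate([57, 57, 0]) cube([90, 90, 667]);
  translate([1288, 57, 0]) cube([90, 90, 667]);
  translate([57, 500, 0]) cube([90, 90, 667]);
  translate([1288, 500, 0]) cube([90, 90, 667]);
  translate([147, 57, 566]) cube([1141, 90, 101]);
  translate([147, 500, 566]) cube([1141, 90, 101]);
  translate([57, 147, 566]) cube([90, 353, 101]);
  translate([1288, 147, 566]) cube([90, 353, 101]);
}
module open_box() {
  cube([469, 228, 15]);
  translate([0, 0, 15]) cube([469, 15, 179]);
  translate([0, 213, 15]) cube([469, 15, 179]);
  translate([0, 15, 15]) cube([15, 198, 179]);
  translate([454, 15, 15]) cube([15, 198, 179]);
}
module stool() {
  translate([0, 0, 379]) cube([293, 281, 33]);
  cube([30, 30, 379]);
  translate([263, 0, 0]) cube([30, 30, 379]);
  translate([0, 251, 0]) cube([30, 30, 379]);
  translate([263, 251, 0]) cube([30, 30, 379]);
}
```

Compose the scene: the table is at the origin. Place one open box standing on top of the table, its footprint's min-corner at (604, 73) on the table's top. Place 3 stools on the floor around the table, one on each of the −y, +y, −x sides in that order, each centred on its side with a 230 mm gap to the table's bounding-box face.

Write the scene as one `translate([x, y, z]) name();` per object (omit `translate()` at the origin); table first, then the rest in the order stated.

table();
translate([604, 73, 709]) open_box();
translate([571, -511, 0]) stool();
translate([571, 877, 0]) stool();
translate([-523, 183, 0]) stool();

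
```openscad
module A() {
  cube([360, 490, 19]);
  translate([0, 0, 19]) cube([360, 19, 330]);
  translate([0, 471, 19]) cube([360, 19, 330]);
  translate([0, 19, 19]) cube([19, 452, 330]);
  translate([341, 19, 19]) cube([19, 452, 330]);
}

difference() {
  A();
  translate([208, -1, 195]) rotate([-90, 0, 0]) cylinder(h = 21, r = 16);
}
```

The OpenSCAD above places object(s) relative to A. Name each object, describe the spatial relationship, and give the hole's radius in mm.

The subtracted cylinder has r = 16 mm.

A is an open box. The open box has a circular hole through its front wall. The hole's radius is 16 mm.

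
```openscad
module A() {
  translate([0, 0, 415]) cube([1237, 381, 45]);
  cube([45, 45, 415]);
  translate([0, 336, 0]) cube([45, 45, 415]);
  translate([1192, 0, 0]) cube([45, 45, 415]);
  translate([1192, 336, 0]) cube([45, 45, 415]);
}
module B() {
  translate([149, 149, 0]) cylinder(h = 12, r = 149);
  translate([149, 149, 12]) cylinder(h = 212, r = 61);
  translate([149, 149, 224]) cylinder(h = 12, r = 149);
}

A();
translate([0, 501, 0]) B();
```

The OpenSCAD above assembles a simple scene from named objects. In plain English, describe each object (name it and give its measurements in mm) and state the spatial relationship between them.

A is a bench: a 1237×381 mm seat slab, 45 mm thick, top at z = 460 mm, on four 45×45 mm square legs flush with the seat corners and standing on z = 0.

B is a spool: two coaxial disc flanges of radius 149 mm and thickness 12 mm, joined by a core cylinder of radius 61 mm and height 212 mm. The lower flange rests on z = 0 and the three cylinders share a vertical axis.

The spool is on the floor beside the bench on its +y side.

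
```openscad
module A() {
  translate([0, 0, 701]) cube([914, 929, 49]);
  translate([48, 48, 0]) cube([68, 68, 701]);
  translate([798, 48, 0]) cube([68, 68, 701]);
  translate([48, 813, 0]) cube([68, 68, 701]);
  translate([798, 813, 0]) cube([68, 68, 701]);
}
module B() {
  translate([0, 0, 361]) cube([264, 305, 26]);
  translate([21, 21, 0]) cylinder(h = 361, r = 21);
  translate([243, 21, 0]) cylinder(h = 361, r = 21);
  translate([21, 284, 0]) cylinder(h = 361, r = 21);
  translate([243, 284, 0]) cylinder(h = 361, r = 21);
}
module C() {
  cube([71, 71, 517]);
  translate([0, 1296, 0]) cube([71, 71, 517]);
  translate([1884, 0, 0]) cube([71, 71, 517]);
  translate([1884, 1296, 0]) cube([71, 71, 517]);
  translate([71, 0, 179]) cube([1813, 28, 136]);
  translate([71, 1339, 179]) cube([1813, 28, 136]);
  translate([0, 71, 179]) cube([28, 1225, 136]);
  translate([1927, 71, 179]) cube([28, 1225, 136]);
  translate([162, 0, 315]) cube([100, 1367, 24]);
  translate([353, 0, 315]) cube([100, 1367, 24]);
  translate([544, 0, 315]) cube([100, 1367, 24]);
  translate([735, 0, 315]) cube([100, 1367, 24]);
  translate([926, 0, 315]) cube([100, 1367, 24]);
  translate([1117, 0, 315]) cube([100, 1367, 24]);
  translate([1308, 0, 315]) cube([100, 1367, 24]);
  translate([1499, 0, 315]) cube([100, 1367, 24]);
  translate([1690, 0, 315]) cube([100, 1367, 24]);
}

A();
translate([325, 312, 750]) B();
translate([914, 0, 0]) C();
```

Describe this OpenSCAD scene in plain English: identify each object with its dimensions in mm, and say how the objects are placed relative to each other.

A is a rectangular dining table. The top is 914×929×49 mm with its upper surface at z = 750 mm. It stands on four 68×68 mm square legs, each inset 48 mm from the nearest pair of top edges, running from the floor to the underside of the top.

B is a simple wooden stool: a rectangular seat 264 mm (x) by 305 mm (y), 26 mm thick, top face at z = 387 mm, on four round legs, each 42 mm in diameter. The legs rest on z = 0, each leg's axis is inset half a diameter from the nearest pair of seat edges (so the leg's bounding box is flush with the corner).

C is a bed frame 1955 mm long (x) by 1367 mm wide (y). Four 71×71 mm corner posts, 517 mm tall, at the corners of the footprint. Four rails of 28 mm thickness and 136 mm height run between adjacent posts with their undersides at z = 179 mm, their outer faces flush with the outside of the frame (the two x-running rails run between the posts' inner faces; the two y-running rails run between the posts' inner faces). 9 slats, each 100 mm wide (x) and 24 mm thick, lie across the top of the two x-running rails, running the full 1367 mm width of the frame in y; the slats are evenly spaced along x between the inner faces of the end posts with equal gaps (rounded down to the nearest mm) at the −x end and between each pair — any rounding remainder accumulates at the +x end.

The stool is on top of the table, centred. The bed frame is against the table's +x side, with their −y faces flush.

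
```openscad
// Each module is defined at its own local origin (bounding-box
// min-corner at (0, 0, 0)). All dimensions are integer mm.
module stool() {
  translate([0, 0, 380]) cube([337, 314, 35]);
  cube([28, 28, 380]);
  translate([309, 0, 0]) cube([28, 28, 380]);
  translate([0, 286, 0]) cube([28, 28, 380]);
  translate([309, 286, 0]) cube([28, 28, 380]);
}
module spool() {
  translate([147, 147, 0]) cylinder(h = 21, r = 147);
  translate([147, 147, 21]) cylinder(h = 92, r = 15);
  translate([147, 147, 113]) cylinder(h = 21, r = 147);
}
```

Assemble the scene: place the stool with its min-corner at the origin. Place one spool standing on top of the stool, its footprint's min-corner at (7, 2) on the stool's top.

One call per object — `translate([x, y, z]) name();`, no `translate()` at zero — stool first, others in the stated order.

stool();
translate([7, 2, 415]) spool();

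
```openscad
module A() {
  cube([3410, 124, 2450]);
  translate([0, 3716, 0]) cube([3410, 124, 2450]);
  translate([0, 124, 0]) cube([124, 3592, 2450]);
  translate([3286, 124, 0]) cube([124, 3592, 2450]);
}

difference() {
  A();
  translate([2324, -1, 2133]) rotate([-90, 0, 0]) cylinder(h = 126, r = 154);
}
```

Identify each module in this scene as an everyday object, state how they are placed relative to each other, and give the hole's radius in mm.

A is a house frame. The house frame has a circular hole through its front wall. The hole's radius is 154 mm.

The subtracted cylinder has r = 154 mm.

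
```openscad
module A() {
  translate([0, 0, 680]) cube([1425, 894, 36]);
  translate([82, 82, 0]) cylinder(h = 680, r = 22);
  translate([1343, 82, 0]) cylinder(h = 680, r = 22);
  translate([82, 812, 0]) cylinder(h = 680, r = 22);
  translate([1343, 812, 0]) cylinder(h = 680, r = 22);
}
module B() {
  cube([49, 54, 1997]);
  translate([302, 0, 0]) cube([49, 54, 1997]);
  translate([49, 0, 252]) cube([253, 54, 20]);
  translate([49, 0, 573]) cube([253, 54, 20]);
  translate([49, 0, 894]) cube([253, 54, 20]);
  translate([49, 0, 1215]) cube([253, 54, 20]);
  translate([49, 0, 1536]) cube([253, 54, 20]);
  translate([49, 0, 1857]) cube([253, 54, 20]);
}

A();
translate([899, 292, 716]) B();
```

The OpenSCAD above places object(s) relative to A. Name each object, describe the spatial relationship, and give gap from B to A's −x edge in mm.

The ladder's min-x is at 899; the table's min-x is 0; gap = 899 mm.

A is a table. B is a ladder. The ladder is on top of the table. The gap from the ladder to the table's −x edge is 899 mm.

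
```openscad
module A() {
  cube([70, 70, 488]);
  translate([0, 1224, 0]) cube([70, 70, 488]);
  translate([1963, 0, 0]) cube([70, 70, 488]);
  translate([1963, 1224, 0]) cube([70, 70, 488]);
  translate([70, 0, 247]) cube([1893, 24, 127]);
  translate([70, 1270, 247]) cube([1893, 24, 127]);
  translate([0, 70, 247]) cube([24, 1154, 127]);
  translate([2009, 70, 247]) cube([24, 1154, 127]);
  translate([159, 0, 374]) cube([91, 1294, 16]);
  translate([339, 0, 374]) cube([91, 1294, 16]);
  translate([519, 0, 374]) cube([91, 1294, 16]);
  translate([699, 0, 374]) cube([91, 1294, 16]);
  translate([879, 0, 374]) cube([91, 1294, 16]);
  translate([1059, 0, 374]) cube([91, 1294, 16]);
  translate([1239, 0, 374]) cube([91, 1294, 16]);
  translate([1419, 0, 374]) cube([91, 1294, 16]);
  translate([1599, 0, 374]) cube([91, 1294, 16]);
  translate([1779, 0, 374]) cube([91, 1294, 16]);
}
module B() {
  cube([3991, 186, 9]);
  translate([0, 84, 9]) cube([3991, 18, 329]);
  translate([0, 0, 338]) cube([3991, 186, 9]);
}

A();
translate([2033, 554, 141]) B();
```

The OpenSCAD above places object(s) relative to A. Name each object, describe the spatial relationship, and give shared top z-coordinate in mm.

Both tops at z = 488 mm.

A is a bed frame. B is an I-beam. The I-beam is beside the bed frame with their tops flush at z = 488. The shared top z-coordinate is 488 mm.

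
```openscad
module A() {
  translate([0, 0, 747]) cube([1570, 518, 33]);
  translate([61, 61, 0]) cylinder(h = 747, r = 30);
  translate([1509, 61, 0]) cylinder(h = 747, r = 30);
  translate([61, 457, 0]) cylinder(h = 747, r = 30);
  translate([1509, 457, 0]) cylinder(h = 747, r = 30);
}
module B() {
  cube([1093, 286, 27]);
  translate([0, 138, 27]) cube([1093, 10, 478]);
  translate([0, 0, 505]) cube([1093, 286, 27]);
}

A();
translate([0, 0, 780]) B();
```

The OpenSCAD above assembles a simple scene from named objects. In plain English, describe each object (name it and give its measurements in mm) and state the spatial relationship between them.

A is a table: top 1570 mm (x) × 518 mm (y), 33 mm thick, upper face at z = 780 mm, on four round legs of 60 mm diameter, each leg's bounding box inset 31 mm from the nearest pair of top edges, running from z = 0 to the bottom of the top.

B is an I-beam lying along x, 1093 mm long. Overall section height 532 mm. Two flanges 286 mm wide (y) and 27 mm thick, one on the floor and one at the top; a web 10 mm thick runs between them, centred on the flange width.

The I-beam is on top of the table.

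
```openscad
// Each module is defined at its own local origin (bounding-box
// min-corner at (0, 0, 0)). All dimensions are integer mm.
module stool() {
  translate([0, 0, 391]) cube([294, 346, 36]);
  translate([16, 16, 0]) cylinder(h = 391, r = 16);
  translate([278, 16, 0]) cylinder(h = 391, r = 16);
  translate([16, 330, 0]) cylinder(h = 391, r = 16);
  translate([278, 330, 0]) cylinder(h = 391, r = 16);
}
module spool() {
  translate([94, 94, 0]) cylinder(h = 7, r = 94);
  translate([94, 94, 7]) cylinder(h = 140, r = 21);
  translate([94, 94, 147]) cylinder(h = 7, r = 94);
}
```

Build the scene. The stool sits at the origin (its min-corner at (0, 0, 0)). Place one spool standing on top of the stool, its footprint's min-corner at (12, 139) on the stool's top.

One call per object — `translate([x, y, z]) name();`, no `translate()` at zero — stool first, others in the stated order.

stool();
translate([12, 139, 427]) spool();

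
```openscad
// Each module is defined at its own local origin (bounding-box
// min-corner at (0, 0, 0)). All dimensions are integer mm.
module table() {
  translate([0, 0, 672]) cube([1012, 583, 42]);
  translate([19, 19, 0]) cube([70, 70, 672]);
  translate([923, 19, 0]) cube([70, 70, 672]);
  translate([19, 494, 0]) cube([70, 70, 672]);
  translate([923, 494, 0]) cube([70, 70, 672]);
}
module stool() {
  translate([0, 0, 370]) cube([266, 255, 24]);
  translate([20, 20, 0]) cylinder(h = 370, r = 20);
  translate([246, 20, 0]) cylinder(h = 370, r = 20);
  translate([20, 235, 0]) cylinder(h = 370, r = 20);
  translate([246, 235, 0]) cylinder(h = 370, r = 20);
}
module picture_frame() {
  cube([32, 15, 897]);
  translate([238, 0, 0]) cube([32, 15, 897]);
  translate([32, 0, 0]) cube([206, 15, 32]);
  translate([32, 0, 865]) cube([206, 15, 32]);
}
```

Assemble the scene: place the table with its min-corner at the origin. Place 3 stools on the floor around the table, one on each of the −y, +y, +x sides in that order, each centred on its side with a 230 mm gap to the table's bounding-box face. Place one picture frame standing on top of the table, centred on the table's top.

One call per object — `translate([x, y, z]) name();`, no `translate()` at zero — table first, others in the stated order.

table();
translate([373, -485, 0]) stool();
translate([373, 813, 0]) stool();
translate([1242, 164, 0]) stool();
translate([371, 284, 714]) picture_frame();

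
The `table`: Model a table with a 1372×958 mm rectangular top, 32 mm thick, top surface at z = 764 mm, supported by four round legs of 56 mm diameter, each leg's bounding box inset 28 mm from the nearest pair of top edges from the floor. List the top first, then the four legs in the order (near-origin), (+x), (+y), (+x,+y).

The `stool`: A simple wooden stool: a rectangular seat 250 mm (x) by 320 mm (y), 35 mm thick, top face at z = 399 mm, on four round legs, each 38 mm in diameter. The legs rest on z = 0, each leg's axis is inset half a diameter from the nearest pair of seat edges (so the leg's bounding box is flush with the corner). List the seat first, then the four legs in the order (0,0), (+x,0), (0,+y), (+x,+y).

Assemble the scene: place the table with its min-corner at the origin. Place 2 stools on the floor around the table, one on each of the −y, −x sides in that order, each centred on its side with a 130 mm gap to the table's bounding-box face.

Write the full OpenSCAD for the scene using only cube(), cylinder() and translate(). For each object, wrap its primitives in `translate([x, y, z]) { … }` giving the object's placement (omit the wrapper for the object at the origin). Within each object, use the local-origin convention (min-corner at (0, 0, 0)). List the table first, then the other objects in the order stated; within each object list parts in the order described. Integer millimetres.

translate([0, 0, 732]) cube([1372, 958, 32]);
translate([56, 56, 0]) cylinder(h = 732, r = 28);
translate([1316, 56, 0]) cylinder(h = 732, r = 28);
translate([56, 902, 0]) cylinder(h = 732, r = 28);
translate([1316, 902, 0]) cylinder(h = 732, r = 28);
translate([561, -450, 0]) {
  translate([0, 0, 364]) cube([250, 320, 35]);
  translate([19, 19, 0]) cylinder(h = 364, r = 19);
  translate([231, 19, 0]) cylinder(h = 364, r = 19);
  translate([19, 301, 0]) cylinder(h = 364, r = 19);
  translate([231, 301, 0]) cylinder(h = 364, r = 19);
}
translate([-380, 319, 0]) {
  translate([0, 0, 364]) cube([250, 320, 35]);
  translate([19, 19, 0]) cylinder(h = 364, r = 19);
  translate([231, 19, 0]) cylinder(h = 364, r = 19);
  translate([19, 301, 0]) cylinder(h = 364, r = 19);
  translate([231, 301, 0]) cylinder(h = 364, r = 19);
}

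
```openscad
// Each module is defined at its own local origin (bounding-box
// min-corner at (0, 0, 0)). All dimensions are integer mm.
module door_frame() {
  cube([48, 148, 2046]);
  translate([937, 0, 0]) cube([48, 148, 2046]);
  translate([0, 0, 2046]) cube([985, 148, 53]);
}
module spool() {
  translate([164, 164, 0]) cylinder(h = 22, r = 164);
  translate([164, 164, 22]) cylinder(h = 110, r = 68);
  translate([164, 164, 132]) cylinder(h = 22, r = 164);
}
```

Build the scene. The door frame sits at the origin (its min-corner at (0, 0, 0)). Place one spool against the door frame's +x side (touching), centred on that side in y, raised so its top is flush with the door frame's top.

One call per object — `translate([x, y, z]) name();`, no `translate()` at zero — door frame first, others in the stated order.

door_frame();
translate([985, -90, 1945]) spool();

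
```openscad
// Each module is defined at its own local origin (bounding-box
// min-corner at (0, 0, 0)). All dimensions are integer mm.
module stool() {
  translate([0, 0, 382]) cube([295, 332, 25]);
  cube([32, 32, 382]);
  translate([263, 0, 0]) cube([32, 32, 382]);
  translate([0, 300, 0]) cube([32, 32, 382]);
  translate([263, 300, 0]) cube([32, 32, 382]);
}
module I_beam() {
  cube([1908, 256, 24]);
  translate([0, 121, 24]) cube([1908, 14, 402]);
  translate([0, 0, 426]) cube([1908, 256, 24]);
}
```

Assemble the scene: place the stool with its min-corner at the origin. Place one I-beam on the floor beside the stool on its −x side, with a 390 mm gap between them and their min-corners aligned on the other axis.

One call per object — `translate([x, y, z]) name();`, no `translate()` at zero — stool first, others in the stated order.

stool();
translate([-2298, 0, 0]) I_beam();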